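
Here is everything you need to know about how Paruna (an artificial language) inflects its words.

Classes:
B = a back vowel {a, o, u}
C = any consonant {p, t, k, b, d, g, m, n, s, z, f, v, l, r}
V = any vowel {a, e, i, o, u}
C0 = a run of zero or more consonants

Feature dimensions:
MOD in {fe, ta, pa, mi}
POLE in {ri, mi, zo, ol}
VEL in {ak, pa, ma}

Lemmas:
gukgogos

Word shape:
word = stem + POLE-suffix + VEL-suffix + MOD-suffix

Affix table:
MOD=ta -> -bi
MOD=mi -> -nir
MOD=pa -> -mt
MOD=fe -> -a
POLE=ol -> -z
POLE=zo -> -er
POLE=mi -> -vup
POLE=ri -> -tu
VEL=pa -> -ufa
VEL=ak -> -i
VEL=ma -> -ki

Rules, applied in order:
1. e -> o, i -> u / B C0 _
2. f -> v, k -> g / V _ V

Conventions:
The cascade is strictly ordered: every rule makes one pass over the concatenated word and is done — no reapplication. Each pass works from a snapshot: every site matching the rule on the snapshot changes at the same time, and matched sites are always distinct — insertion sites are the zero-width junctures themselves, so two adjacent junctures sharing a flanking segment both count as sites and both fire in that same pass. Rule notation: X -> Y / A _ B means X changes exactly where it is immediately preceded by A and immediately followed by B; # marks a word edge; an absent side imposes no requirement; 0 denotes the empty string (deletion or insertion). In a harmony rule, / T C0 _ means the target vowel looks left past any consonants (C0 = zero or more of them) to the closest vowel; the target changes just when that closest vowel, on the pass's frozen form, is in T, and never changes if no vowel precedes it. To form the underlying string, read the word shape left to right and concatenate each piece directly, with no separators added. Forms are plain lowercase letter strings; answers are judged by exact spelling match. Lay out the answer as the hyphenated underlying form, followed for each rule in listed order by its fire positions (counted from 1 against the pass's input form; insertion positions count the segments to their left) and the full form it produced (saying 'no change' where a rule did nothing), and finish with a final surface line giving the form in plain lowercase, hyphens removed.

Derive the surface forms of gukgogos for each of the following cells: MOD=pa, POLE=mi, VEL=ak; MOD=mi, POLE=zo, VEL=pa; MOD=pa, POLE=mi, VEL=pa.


cell MOD=pa, POLE=mi, VEL=ak:
underlying: gukgogos-vup-i-mt
1. e -> o, i -> u / B C0 _: fires at position(s) 12: gukgogosvupumt
2. f -> v, k -> g / V _ V: no change
surface: gukgogosvupumt

cell MOD=mi, POLE=zo, VEL=pa:
underlying: gukgogos-er-ufa-nir
1. e -> o, i -> u / B C0 _: fires at position(s) 9, 15: gukgogosorufanur
2. f -> v, k -> g / V _ V: fires at position(s) 12: gukgogosoruvanur
surface: gukgogosoruvanur

cell MOD=pa, POLE=mi, VEL=pa:
underlying: gukgogos-vup-ufa-mt
1. e -> o, i -> u / B C0 _: no change
2. f -> v, k -> g / V _ V: fires at position(s) 13: gukgogosvupuvamt
surface: gukgogosvupuvamt


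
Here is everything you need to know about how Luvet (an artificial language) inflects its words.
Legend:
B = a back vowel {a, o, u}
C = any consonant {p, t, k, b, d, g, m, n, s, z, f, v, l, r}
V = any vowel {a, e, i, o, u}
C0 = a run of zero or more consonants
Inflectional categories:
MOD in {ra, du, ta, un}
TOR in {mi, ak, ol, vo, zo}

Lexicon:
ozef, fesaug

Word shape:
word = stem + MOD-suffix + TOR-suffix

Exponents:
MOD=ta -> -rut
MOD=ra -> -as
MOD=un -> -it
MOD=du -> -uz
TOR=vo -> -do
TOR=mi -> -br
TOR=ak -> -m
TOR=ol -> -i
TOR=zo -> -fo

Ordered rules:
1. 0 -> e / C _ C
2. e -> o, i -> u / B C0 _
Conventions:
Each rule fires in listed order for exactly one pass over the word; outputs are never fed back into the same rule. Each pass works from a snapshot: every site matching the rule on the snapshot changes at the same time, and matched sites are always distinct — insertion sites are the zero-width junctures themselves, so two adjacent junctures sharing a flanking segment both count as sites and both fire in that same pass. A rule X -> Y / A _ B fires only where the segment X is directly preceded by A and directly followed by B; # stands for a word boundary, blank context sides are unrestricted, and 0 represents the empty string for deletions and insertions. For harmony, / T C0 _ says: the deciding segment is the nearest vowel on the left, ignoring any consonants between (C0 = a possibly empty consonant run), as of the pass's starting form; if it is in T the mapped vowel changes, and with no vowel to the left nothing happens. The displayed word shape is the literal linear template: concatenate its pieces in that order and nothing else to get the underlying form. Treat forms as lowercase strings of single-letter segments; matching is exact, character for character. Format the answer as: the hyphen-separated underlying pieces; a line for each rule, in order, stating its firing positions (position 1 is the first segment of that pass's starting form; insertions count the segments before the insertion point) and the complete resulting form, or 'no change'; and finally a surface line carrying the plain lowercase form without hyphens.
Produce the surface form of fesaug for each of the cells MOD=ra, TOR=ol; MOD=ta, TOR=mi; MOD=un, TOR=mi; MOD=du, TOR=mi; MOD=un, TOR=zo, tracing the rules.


cell MOD=ra, TOR=ol:
underlying: fesaug-as-i
1. 0 -> e / C _ C: no change
2. e -> o, i -> u / B C0 _: fires at position(s) 9: fesaugasu
surface: fesaugasu

cell MOD=ta, TOR=mi:
underlying: fesaug-rut-br
1. 0 -> e / C _ C: inserts after position(s) 6, 9, 10: fesaugeruteber
2. e -> o, i -> u / B C0 _: fires at position(s) 7, 11: fesaugorutober
surface: fesaugorutober

cell MOD=un, TOR=mi:
underlying: fesaug-it-br
1. 0 -> e / C _ C: inserts after position(s) 8, 9: fesaugiteber
2. e -> o, i -> u / B C0 _: fires at position(s) 7: fesauguteber
surface: fesauguteber

cell MOD=du, TOR=mi:
underlying: fesaug-uz-br
1. 0 -> e / C _ C: inserts after position(s) 8, 9: fesauguzeber
2. e -> o, i -> u / B C0 _: fires at position(s) 9: fesauguzober
surface: fesauguzober

cell MOD=un, TOR=zo:
underlying: fesaug-it-fo
1. 0 -> e / C _ C: inserts after position(s) 8: fesaugitefo
2. e -> o, i -> u / B C0 _: fires at position(s) 7: fesaugutefo
surface: fesaugutefo


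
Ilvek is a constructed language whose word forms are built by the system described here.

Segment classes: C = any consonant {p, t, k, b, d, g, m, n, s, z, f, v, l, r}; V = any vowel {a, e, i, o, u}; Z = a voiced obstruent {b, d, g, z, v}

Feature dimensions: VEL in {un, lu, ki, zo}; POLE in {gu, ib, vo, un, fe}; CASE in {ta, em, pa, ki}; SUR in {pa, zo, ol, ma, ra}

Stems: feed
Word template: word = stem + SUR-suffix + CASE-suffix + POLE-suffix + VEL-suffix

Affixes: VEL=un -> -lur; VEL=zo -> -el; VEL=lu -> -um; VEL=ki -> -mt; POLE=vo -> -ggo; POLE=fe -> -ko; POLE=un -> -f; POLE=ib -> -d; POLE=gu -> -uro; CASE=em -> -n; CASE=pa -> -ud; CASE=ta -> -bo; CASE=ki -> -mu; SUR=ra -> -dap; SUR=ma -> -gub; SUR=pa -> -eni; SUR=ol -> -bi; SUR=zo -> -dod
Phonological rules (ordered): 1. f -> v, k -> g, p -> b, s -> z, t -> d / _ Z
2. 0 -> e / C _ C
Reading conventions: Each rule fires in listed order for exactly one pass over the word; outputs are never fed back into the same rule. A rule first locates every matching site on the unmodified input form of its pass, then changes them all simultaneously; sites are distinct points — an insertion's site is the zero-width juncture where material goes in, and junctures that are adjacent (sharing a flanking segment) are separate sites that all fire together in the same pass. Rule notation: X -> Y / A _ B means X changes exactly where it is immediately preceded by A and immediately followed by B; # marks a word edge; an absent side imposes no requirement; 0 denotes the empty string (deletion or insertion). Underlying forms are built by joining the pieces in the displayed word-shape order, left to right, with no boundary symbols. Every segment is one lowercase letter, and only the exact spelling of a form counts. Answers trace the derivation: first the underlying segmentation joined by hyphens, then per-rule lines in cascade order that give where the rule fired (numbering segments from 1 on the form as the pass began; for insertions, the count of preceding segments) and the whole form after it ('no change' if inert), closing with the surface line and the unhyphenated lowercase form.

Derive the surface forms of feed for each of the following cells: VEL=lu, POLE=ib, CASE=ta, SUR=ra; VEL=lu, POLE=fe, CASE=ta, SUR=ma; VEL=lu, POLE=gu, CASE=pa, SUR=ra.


cell VEL=lu, POLE=ib, CASE=ta, SUR=ra:
underlying: feed-dap-bo-d-um
1. f -> v, k -> g, p -> b, s -> z, t -> d / _ Z: fires at position(s) 7: feeddabbodum
2. 0 -> e / C _ C: inserts after position(s) 4, 7: feededabebodum
surface: feededabebodum

cell VEL=lu, POLE=fe, CASE=ta, SUR=ma:
underlying: feed-gub-bo-ko-um
1. f -> v, k -> g, p -> b, s -> z, t -> d / _ Z: no change
2. 0 -> e / C _ C: inserts after position(s) 4, 7: feedegubebokoum
surface: feedegubebokoum

cell VEL=lu, POLE=gu, CASE=pa, SUR=ra:
underlying: feed-dap-ud-uro-um
1. f -> v, k -> g, p -> b, s -> z, t -> d / _ Z: no change
2. 0 -> e / C _ C: inserts after position(s) 4: feededapuduroum
surface: feededapuduroum


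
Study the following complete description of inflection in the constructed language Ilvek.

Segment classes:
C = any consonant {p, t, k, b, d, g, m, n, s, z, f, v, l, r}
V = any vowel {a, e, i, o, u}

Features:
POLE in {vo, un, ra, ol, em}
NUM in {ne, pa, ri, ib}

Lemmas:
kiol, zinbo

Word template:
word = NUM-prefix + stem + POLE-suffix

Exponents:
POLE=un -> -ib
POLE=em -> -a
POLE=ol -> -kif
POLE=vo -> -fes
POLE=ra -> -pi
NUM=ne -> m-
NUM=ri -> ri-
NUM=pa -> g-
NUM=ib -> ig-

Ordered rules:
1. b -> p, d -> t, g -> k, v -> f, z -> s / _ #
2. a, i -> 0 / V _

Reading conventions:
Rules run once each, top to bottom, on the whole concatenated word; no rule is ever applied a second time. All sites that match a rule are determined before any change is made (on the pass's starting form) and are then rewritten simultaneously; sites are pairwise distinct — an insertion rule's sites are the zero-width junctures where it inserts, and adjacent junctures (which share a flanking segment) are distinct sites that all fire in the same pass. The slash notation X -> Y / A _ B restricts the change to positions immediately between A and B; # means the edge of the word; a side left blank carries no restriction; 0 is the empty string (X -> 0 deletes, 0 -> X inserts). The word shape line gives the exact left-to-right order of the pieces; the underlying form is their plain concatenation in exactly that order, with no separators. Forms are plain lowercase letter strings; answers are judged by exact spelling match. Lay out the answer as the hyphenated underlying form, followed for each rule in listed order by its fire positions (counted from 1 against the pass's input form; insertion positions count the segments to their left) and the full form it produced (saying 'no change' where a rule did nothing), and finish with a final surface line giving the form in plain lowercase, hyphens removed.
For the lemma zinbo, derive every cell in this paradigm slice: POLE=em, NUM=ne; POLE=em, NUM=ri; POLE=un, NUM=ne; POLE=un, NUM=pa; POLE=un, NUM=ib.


cell POLE=em, NUM=ne:
underlying: m-zinbo-a
1. b -> p, d -> t, g -> k, v -> f, z -> s / _ #: no change
2. a, i -> 0 / V _: fires at position(s) 7: mzinbo
surface: mzinbo

cell POLE=em, NUM=ri:
underlying: ri-zinbo-a
1. b -> p, d -> t, g -> k, v -> f, z -> s / _ #: no change
2. a, i -> 0 / V _: fires at position(s) 8: rizinbo
surface: rizinbo

cell POLE=un, NUM=ne:
underlying: m-zinbo-ib
1. b -> p, d -> t, g -> k, v -> f, z -> s / _ #: fires at position(s) 8: mzinboip
2. a, i -> 0 / V _: fires at position(s) 7: mzinbop
surface: mzinbop

cell POLE=un, NUM=pa:
underlying: g-zinbo-ib
1. b -> p, d -> t, g -> k, v -> f, z -> s / _ #: fires at position(s) 8: gzinboip
2. a, i -> 0 / V _: fires at position(s) 7: gzinbop
surface: gzinbop

cell POLE=un, NUM=ib:
underlying: ig-zinbo-ib
1. b -> p, d -> t, g -> k, v -> f, z -> s / _ #: fires at position(s) 9: igzinboip
2. a, i -> 0 / V _: fires at position(s) 8: igzinbop
surface: igzinbop


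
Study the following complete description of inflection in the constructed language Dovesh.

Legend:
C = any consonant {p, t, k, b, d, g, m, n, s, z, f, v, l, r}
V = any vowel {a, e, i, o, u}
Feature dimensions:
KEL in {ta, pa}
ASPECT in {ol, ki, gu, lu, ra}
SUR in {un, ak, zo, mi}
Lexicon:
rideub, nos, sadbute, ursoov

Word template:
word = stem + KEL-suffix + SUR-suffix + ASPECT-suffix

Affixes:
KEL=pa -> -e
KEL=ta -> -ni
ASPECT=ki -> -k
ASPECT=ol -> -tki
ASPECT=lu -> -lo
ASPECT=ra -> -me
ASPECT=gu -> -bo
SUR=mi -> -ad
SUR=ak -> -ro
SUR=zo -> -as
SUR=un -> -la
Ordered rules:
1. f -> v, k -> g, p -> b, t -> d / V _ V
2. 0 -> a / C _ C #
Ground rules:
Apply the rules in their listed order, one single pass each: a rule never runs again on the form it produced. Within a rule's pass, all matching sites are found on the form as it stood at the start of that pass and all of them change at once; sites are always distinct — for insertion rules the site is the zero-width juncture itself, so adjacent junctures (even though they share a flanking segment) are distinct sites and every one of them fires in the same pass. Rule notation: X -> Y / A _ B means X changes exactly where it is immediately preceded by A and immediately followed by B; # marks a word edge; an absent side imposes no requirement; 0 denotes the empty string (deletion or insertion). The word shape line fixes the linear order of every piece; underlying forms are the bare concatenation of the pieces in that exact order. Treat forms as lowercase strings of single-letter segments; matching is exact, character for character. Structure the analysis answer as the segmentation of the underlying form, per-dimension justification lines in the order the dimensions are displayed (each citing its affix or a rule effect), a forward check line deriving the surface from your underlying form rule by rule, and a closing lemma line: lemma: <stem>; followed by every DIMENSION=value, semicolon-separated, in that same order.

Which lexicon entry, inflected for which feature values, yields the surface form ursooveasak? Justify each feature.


underlying: ursoov-e-as-k
KEL=pa - signalled by the affix -e
ASPECT=ki - signalled by the affix -k
SUR=zo - signalled by the affix -as
check: ursooveask -> ursooveask -> ursooveasak
lemma: ursoov; KEL=pa; ASPECT=ki; SUR=zo


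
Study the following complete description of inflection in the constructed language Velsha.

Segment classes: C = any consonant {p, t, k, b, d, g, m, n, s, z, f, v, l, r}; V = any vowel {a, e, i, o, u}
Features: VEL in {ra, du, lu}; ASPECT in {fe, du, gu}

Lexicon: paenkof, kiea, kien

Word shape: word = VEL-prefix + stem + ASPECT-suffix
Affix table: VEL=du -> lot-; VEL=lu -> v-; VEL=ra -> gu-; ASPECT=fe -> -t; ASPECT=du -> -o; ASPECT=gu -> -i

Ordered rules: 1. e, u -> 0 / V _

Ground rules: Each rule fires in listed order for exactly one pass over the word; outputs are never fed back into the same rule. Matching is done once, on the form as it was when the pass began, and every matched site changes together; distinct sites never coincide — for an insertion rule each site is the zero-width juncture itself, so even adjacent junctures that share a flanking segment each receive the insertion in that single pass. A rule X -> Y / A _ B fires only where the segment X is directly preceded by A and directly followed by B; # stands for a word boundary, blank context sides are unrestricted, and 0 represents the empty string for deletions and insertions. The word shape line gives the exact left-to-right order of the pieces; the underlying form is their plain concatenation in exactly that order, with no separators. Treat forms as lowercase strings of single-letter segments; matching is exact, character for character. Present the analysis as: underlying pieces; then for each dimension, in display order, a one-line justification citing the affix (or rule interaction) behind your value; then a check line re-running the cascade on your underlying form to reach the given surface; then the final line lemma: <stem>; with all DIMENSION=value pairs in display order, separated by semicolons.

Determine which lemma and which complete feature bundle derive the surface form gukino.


underlying: gu-kien-o
VEL=ra - signalled by the affix gu-
ASPECT=du - signalled by the affix -o
check: gukieno -> gukino
lemma: kien; VEL=ra; ASPECT=du


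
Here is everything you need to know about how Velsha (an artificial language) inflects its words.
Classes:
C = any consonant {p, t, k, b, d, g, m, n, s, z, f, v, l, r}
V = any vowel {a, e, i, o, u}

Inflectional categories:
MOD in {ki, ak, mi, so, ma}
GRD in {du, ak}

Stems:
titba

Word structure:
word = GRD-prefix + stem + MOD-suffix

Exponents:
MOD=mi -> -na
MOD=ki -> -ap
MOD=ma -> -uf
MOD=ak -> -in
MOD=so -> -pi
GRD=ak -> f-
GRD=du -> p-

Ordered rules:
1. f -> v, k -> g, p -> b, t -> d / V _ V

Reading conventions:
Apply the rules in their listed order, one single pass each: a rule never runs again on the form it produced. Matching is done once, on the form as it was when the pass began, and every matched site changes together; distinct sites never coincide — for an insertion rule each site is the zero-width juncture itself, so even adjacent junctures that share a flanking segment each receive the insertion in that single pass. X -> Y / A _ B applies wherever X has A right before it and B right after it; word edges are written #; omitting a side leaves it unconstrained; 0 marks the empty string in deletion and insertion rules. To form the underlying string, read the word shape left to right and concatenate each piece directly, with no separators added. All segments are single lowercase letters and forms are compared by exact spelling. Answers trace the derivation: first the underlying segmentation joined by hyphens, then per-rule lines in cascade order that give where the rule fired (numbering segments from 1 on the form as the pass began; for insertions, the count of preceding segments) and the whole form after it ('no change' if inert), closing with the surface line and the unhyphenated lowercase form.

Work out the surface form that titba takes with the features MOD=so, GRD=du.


underlying: p-titba-pi
1. f -> v, k -> g, p -> b, t -> d / V _ V: fires at position(s) 7: ptitbabi
surface: ptitbabi


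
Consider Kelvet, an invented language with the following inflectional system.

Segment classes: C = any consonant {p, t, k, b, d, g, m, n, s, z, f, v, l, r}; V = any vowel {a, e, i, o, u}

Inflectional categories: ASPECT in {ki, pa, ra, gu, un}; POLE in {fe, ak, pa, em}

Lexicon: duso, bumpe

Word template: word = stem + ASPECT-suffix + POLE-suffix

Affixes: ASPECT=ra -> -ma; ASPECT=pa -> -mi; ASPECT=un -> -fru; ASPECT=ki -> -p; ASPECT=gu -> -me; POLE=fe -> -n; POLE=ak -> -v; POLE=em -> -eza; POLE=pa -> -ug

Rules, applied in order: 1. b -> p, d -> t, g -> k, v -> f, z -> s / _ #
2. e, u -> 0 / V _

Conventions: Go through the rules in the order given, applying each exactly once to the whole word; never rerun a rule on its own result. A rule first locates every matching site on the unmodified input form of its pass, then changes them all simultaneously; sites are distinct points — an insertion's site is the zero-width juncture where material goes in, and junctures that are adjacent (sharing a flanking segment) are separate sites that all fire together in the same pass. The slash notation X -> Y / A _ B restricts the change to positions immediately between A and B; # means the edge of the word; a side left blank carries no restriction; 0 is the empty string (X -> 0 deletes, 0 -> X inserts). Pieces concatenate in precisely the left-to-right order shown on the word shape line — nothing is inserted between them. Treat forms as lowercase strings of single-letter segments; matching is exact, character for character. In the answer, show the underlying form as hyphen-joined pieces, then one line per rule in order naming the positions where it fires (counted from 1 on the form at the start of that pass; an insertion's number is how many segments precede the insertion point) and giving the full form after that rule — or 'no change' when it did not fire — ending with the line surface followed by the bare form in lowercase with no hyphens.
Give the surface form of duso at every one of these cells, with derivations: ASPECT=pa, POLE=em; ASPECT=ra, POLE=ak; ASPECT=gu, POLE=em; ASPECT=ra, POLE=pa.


cell ASPECT=pa, POLE=em:
underlying: duso-mi-eza
1. b -> p, d -> t, g -> k, v -> f, z -> s / _ #: no change
2. e, u -> 0 / V _: fires at position(s) 7: dusomiza
surface: dusomiza

cell ASPECT=ra, POLE=ak:
underlying: duso-ma-v
1. b -> p, d -> t, g -> k, v -> f, z -> s / _ #: fires at position(s) 7: dusomaf
2. e, u -> 0 / V _: no change
surface: dusomaf

cell ASPECT=gu, POLE=em:
underlying: duso-me-eza
1. b -> p, d -> t, g -> k, v -> f, z -> s / _ #: no change
2. e, u -> 0 / V _: fires at position(s) 7: dusomeza
surface: dusomeza

cell ASPECT=ra, POLE=pa:
underlying: duso-ma-ug
1. b -> p, d -> t, g -> k, v -> f, z -> s / _ #: fires at position(s) 8: dusomauk
2. e, u -> 0 / V _: fires at position(s) 7: dusomak
surface: dusomak


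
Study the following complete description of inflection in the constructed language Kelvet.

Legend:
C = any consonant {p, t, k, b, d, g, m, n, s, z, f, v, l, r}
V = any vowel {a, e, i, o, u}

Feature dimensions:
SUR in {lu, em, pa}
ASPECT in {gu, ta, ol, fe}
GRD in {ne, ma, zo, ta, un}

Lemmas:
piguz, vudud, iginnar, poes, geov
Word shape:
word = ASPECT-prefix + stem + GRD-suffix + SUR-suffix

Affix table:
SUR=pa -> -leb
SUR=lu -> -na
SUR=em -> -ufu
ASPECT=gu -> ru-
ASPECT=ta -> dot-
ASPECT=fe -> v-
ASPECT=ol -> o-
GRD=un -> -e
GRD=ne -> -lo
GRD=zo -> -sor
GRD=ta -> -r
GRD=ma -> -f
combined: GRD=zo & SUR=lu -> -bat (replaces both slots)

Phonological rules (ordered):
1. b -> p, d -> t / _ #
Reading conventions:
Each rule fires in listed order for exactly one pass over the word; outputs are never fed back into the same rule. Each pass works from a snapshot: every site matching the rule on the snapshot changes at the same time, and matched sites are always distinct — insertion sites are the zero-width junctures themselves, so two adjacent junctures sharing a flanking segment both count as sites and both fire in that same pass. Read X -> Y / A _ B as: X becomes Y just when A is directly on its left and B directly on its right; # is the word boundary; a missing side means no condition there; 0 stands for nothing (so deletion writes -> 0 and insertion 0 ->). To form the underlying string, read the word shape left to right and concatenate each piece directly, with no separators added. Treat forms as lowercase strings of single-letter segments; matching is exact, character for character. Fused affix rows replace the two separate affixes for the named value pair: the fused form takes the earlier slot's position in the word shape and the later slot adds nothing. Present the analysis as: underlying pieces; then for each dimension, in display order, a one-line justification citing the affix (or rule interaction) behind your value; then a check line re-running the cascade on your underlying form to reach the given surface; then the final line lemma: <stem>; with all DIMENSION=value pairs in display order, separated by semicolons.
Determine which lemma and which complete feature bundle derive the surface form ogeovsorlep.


underlying: o-geov-sor-leb
SUR=pa - signalled by the affix -leb
ASPECT=ol - signalled by the affix o-
GRD=zo - signalled by the affix -sor
check: ogeovsorleb -> ogeovsorlep
lemma: geov; SUR=pa; ASPECT=ol; GRD=zo


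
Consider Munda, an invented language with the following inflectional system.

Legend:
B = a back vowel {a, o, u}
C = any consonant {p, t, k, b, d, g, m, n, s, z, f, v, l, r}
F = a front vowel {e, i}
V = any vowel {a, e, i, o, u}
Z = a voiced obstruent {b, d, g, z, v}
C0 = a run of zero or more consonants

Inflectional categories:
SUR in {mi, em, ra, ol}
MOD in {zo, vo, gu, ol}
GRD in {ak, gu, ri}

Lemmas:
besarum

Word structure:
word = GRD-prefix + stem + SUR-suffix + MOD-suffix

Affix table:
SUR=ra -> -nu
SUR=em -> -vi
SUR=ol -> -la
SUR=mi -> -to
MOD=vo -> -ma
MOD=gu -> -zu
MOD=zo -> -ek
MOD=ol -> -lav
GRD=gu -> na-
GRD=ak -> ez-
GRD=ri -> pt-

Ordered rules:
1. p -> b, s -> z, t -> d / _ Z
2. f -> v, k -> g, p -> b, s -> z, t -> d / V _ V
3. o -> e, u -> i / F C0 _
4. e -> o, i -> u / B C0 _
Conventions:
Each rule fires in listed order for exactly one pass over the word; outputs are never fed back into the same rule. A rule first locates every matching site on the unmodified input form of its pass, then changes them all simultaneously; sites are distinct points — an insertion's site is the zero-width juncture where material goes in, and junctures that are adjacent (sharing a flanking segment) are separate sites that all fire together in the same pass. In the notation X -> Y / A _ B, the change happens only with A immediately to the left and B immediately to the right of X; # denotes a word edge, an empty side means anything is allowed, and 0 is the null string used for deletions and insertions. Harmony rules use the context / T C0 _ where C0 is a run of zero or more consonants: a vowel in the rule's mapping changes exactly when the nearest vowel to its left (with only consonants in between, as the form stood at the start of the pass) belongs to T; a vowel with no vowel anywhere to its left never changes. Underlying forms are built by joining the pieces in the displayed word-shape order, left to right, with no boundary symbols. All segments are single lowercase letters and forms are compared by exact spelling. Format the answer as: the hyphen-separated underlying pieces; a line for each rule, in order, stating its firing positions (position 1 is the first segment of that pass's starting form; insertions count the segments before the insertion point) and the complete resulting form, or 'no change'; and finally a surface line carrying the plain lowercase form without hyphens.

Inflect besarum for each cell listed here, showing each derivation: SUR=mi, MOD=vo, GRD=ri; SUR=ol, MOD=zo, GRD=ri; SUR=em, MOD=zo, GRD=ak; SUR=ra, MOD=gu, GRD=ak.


cell SUR=mi, MOD=vo, GRD=ri:
underlying: pt-besarum-to-ma
1. p -> b, s -> z, t -> d / _ Z: fires at position(s) 2: pdbesarumtoma
2. f -> v, k -> g, p -> b, s -> z, t -> d / V _ V: fires at position(s) 5: pdbezarumtoma
3. o -> e, u -> i / F C0 _: no change
4. e -> o, i -> u / B C0 _: no change
surface: pdbezarumtoma

cell SUR=ol, MOD=zo, GRD=ri:
underlying: pt-besarum-la-ek
1. p -> b, s -> z, t -> d / _ Z: fires at position(s) 2: pdbesarumlaek
2. f -> v, k -> g, p -> b, s -> z, t -> d / V _ V: fires at position(s) 5: pdbezarumlaek
3. o -> e, u -> i / F C0 _: no change
4. e -> o, i -> u / B C0 _: fires at position(s) 12: pdbezarumlaok
surface: pdbezarumlaok

cell SUR=em, MOD=zo, GRD=ak:
underlying: ez-besarum-vi-ek
1. p -> b, s -> z, t -> d / _ Z: no change
2. f -> v, k -> g, p -> b, s -> z, t -> d / V _ V: fires at position(s) 5: ezbezarumviek
3. o -> e, u -> i / F C0 _: no change
4. e -> o, i -> u / B C0 _: fires at position(s) 11: ezbezarumvuek
surface: ezbezarumvuek

cell SUR=ra, MOD=gu, GRD=ak:
underlying: ez-besarum-nu-zu
1. p -> b, s -> z, t -> d / _ Z: no change
2. f -> v, k -> g, p -> b, s -> z, t -> d / V _ V: fires at position(s) 5: ezbezarumnuzu
3. o -> e, u -> i / F C0 _: no change
4. e -> o, i -> u / B C0 _: no change
surface: ezbezarumnuzu


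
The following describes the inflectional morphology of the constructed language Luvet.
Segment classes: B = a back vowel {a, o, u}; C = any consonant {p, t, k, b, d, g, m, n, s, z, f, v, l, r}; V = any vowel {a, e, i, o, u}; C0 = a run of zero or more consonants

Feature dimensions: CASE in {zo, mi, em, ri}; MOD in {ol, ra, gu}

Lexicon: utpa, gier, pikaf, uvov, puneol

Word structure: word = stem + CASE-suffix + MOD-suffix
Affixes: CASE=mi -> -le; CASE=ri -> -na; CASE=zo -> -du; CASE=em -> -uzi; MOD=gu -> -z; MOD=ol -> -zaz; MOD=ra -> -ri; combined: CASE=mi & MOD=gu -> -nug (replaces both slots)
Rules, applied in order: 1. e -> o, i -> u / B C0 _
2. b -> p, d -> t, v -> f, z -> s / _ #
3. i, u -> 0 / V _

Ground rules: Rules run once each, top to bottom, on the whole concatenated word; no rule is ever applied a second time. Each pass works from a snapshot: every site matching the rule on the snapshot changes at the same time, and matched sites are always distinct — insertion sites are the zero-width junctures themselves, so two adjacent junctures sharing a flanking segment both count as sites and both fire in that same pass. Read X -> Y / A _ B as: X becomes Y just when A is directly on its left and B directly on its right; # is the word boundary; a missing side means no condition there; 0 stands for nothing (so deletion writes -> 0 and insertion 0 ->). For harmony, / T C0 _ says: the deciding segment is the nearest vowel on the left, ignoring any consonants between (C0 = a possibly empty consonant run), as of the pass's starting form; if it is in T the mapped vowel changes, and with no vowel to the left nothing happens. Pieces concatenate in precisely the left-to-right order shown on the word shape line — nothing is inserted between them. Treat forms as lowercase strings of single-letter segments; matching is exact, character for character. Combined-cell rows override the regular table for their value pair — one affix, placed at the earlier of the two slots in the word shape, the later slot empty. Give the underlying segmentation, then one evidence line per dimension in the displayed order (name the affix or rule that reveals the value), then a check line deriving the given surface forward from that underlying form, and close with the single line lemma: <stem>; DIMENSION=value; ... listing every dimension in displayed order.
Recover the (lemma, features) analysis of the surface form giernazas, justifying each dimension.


underlying: gier-na-zaz
CASE=ri - signalled by the affix -na
MOD=ol - signalled by the affix -zaz
check: giernazaz -> giernazaz -> giernazas -> giernazas
lemma: gier; CASE=ri; MOD=ol


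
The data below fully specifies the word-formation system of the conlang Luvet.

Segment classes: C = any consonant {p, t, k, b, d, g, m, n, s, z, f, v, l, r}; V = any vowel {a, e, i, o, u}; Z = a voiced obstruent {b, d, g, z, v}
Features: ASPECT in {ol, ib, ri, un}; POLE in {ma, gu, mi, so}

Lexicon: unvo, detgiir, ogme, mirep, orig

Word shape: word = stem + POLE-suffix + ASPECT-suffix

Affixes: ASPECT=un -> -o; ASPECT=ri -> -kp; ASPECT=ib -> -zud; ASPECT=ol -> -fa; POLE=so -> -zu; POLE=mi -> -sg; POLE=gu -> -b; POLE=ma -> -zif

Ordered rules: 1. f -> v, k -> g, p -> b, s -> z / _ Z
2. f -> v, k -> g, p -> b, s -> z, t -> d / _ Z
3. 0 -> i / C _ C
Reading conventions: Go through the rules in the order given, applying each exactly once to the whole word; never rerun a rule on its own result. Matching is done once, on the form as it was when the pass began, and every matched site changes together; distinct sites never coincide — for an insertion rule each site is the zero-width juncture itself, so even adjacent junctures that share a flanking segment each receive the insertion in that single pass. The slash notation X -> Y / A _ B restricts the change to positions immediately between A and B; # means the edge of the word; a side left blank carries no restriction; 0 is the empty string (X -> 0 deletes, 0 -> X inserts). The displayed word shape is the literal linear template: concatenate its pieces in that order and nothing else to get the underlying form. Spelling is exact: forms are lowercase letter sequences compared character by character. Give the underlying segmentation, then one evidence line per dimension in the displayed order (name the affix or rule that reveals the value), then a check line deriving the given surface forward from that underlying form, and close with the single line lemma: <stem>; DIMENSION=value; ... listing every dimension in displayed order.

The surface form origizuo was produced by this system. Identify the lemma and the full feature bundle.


underlying: orig-zu-o
ASPECT=un - signalled by the affix -o
POLE=so - signalled by the affix -zu
check: origzuo -> origzuo -> origzuo -> origizuo
lemma: orig; ASPECT=un; POLE=so


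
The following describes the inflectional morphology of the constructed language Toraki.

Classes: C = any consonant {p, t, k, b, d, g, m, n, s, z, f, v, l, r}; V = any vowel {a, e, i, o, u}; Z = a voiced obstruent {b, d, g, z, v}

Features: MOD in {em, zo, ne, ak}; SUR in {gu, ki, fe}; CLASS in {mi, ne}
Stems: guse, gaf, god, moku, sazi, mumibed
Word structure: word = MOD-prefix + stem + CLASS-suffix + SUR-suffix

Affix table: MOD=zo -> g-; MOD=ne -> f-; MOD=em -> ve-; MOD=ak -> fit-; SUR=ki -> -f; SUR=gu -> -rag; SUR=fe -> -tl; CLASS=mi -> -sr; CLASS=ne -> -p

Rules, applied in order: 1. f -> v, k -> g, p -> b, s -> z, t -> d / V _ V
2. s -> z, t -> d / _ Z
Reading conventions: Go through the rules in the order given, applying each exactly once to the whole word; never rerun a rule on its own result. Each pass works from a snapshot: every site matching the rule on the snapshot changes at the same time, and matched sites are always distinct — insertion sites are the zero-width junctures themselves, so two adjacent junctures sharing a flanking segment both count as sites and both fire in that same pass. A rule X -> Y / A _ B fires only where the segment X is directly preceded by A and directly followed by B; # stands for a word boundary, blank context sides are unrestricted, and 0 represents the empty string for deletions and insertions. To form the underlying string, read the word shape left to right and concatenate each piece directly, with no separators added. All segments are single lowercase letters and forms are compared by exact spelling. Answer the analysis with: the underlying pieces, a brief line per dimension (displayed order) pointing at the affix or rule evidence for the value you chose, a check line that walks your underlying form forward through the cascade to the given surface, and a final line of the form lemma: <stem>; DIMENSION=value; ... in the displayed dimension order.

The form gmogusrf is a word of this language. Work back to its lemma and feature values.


underlying: g-moku-sr-f
MOD=zo - signalled by the affix g-
SUR=ki - signalled by the affix -f
CLASS=mi - signalled by the affix -sr
check: gmokusrf -> gmogusrf -> gmogusrf
lemma: moku; MOD=zo; SUR=ki; CLASS=mi


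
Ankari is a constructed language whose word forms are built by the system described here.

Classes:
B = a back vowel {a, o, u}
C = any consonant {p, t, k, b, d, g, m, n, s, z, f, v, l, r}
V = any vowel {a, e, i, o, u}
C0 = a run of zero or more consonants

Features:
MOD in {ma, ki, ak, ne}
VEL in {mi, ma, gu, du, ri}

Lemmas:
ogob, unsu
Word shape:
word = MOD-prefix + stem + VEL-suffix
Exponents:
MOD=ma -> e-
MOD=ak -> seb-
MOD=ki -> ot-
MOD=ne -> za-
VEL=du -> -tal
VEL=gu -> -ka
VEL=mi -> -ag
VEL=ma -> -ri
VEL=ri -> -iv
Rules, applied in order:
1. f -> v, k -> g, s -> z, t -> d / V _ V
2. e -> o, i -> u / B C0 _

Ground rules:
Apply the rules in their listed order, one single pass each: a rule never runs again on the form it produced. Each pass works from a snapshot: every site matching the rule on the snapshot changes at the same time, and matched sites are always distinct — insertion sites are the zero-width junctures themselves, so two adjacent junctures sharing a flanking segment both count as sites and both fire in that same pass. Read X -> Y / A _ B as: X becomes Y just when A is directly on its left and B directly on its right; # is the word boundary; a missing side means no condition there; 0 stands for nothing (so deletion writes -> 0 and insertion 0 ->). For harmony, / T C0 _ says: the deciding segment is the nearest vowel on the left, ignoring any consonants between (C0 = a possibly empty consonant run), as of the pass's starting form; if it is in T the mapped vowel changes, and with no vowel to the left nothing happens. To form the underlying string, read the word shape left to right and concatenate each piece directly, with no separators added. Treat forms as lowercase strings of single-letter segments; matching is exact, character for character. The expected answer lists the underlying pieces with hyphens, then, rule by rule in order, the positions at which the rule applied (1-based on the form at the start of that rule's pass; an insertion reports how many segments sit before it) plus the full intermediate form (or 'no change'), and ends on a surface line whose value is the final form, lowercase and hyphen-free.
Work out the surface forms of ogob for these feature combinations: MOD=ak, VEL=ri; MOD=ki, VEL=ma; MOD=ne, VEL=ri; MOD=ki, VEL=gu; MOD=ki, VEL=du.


cell MOD=ak, VEL=ri:
underlying: seb-ogob-iv
1. f -> v, k -> g, s -> z, t -> d / V _ V: no change
2. e -> o, i -> u / B C0 _: fires at position(s) 8: sebogobuv
surface: sebogobuv

cell MOD=ki, VEL=ma:
underlying: ot-ogob-ri
1. f -> v, k -> g, s -> z, t -> d / V _ V: fires at position(s) 2: odogobri
2. e -> o, i -> u / B C0 _: fires at position(s) 8: odogobru
surface: odogobru

cell MOD=ne, VEL=ri:
underlying: za-ogob-iv
1. f -> v, k -> g, s -> z, t -> d / V _ V: no change
2. e -> o, i -> u / B C0 _: fires at position(s) 7: zaogobuv
surface: zaogobuv

cell MOD=ki, VEL=gu:
underlying: ot-ogob-ka
1. f -> v, k -> g, s -> z, t -> d / V _ V: fires at position(s) 2: odogobka
2. e -> o, i -> u / B C0 _: no change
surface: odogobka

cell MOD=ki, VEL=du:
underlying: ot-ogob-tal
1. f -> v, k -> g, s -> z, t -> d / V _ V: fires at position(s) 2: odogobtal
2. e -> o, i -> u / B C0 _: no change
surface: odogobtal


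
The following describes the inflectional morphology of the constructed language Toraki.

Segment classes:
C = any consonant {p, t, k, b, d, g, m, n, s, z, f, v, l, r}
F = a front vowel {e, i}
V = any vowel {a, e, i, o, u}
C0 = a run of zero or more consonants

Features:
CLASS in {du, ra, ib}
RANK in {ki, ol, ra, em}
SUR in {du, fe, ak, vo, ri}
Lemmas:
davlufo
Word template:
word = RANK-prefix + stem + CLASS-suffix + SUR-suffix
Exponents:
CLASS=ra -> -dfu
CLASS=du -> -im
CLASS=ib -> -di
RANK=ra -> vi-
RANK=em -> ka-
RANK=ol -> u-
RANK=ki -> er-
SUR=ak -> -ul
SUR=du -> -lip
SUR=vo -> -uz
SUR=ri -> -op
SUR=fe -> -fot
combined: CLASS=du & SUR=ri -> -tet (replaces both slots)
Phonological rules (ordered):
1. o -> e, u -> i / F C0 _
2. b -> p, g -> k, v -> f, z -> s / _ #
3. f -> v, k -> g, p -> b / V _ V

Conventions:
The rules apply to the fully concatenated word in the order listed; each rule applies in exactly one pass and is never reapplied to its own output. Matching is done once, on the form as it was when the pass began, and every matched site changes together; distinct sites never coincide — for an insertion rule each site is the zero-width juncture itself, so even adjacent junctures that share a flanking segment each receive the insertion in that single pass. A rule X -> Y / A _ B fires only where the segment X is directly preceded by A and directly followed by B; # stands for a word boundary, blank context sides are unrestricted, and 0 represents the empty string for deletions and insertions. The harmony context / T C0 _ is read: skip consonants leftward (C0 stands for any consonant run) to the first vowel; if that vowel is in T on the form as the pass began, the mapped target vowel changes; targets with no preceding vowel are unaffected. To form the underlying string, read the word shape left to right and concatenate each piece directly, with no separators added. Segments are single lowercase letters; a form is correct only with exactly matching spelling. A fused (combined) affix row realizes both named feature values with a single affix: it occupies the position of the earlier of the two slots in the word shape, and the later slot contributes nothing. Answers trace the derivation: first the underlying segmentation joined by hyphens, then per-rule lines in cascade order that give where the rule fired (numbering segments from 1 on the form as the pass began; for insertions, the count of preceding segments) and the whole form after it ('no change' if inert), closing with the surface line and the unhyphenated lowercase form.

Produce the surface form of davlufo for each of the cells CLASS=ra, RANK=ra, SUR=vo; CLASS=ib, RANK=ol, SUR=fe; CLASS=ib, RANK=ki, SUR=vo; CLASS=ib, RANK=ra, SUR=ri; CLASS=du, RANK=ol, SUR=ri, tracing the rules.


cell CLASS=ra, RANK=ra, SUR=vo:
underlying: vi-davlufo-dfu-uz
1. o -> e, u -> i / F C0 _: no change
2. b -> p, g -> k, v -> f, z -> s / _ #: fires at position(s) 14: vidavlufodfuus
3. f -> v, k -> g, p -> b / V _ V: fires at position(s) 8: vidavluvodfuus
surface: vidavluvodfuus

cell CLASS=ib, RANK=ol, SUR=fe:
underlying: u-davlufo-di-fot
1. o -> e, u -> i / F C0 _: fires at position(s) 12: udavlufodifet
2. b -> p, g -> k, v -> f, z -> s / _ #: no change
3. f -> v, k -> g, p -> b / V _ V: fires at position(s) 7, 11: udavluvodivet
surface: udavluvodivet

cell CLASS=ib, RANK=ki, SUR=vo:
underlying: er-davlufo-di-uz
1. o -> e, u -> i / F C0 _: fires at position(s) 12: erdavlufodiiz
2. b -> p, g -> k, v -> f, z -> s / _ #: fires at position(s) 13: erdavlufodiis
3. f -> v, k -> g, p -> b / V _ V: fires at position(s) 8: erdavluvodiis
surface: erdavluvodiis

cell CLASS=ib, RANK=ra, SUR=ri:
underlying: vi-davlufo-di-op
1. o -> e, u -> i / F C0 _: fires at position(s) 12: vidavlufodiep
2. b -> p, g -> k, v -> f, z -> s / _ #: no change
3. f -> v, k -> g, p -> b / V _ V: fires at position(s) 8: vidavluvodiep
surface: vidavluvodiep

cell CLASS=du, RANK=ol, SUR=ri:
underlying: u-davlufo-tet
1. o -> e, u -> i / F C0 _: no change
2. b -> p, g -> k, v -> f, z -> s / _ #: no change
3. f -> v, k -> g, p -> b / V _ V: fires at position(s) 7: udavluvotet
surface: udavluvotet
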